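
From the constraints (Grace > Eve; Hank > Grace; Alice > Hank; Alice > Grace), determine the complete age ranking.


Constraints: Grace > Eve; Hank > Grace; Alice > Hank; Alice > Grace
Method: at each step, the next-highest is the one remaining person who never appears on the smaller side of a constraint between remaining people.
  Step 1: remaining {Hank, Eve, Grace, Alice}; on the smaller side: {Hank, Eve, Grace} → Alice is next (Alice > Hank; Alice > Grace).
  Step 2: remaining {Hank, Eve, Grace}; on the smaller side: {Eve, Grace} → Hank is next (Hank > Grace).
  Step 3: remaining {Eve, Grace}; on the smaller side: {Eve} → Grace is next (Grace > Eve).
  Step 4: only Eve remains → lowest.
Final ranking (highest to lowest):

Alice > Hank > Grace > Eve


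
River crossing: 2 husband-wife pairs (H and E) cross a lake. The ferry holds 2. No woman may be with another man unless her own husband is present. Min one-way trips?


Label couples H and E.
1. WH+WE → (far: WH,WE; near: HH,HE)
2. WH ←   (far: WE; near: HH,HE,WH)
3. HH+HE → (far: HH,HE,WE; near: WH)
4. HH ←   (far: HE,WE; near: HH,WH)  — HH returns, since WH is alone on near bank
5. HH+WH → (far: all four; near: empty)
Every state respects the constraint.
Minimum trips = 5

5


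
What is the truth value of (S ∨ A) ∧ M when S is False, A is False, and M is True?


S = False, A = False, M = True
Step 1: S ∨ A = False OR False = False
Step 2: False ∧ M = False AND True = False
OR is true when at least one operand is true; AND requires both.

False


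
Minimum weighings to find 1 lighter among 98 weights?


Each weighing has 3 outcomes (left heavy / balance / right heavy), so k weighings distinguish at most 3^k cases; splitting into three near-equal groups achieves this.
Need 3^k ≥ 98: 3^4 = 81 < 98 ≤ 3^5 = 243
k = ⌈log₃(98)⌉ = 5

5


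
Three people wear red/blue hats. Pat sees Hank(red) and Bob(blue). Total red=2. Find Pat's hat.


Total red = 2, seen red = 1
Own red = 2 - 1 = 1
Pat's hat is red.

red


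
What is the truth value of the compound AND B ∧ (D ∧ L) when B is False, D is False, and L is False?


B = False, D = False, L = False
Step 1: D ∧ L = False AND False = False
Step 2: B ∧ False = False AND False = False
AND is true only when ALL operands are true.

False


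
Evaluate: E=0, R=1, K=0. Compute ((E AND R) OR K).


E AND R = 0&1 = 0
0 OR 0 = 0

0


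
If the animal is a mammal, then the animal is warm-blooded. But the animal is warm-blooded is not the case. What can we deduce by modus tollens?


Modus tollens: P → Q, ¬Q ⊢ ¬P
P: the animal is a mammal
Q: the animal is warm-blooded
We have P → Q and Q is false.
By modus tollens, P must be false.

It is not the case that the animal is a mammal


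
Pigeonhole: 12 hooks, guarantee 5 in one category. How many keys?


Pigeonhole: to guarantee k in one of n categories, need (k-1)×n + 1.
k = 5, n = 12
Minimum = (5-1) × 12 + 1 = 4 × 12 + 1

49


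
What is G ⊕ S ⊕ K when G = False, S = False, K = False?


G = False, S = False, K = False
Step 1: G ⊕ S = False XOR False = False
Step 2: False ⊕ K = False XOR False = False
XOR is true when an odd number of operands are true.

False


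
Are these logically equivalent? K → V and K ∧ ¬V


Expression 1: K → V
Expression 2: K ∧ ¬V
Truth table (K V | Expr1 Expr2):
  T T |   T     F   ← differ
  T F |   F     T   ← differ
  F T |   T     F   ← differ
  F F |   T     F   ← differ
Counterexample: K=T, V=T gives Expr1 = T but Expr2 = F, so the expressions are NOT logically equivalent.

No


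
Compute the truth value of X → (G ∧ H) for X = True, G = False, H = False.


X = True, G = False, H = False
Step 1: G ∧ H = False AND False = False
Step 2: X → (False): false only when X=True and consequent=False.
Result: False

False


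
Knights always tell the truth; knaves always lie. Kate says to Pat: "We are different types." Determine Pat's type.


Kate says: "We are different types."
Case 1: Kate is a Knight (truth-teller)
  Statement is true → they ARE different → Pat is a Knave
Case 2: Kate is a Knave (liar)
  Statement is false → they are NOT different → Pat is a Knave
In both cases, Pat is a Knave.

Knave


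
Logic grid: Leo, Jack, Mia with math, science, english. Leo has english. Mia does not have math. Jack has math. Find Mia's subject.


From clues:
  Jack → math
  Leo → english
By elimination, Mia gets the remaining.

science


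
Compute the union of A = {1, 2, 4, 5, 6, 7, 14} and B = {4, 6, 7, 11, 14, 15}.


A = {1, 2, 4, 5, 6, 7, 14}
B = {4, 6, 7, 11, 14, 15}
Operation: union
All elements combined: 1, 2, 4, 5, 6, 7, 11, 14, 15

{1, 2, 4, 5, 6, 7, 11, 14, 15}


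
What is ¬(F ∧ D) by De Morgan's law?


De Morgan's law: ¬(P ∧ Q) ≡ ¬P ∨ ¬Q
¬(F ∧ D) = ¬F ∨ ¬D

¬F ∨ ¬D


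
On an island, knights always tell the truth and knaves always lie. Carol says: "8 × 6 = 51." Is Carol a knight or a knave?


Statement: "8 × 6 = 51."
Actual: 8 × 6 = 48
Claimed: 51
Statement is FALSE → Carol lies → Knave

Knave


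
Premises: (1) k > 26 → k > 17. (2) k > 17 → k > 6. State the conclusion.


Hypothetical syllogism: P → Q, Q → R ⊢ P → R
Premise 1: k > 26 → k > 17
Premise 2: k > 17 → k > 6
Chain the implications: the middle term (k > 17) links the two.
Conclusion: If k > 26, then k > 6.

If k > 26, then k > 6.


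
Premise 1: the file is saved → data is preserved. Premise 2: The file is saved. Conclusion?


Modus ponens: P → Q, P ⊢ Q
P: the file is saved
Q: data is preserved
We have P → Q and P is true.
By modus ponens, Q must be true.

Data is preserved


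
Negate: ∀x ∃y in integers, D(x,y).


Original: ∀x ∃y D(x,y)
Rule: ¬∀→∃, ¬∃→∀, negate predicate.
Negation: ∃x ∀y ¬D(x,y)

∃x ∀y ¬D(x,y)


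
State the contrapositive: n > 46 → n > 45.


Original: If n > 46, then n > 45
Contrapositive: If ¬Q, then ¬P
Negate Q: not (n > 45)
Negate P: not (n > 46)

If not (n > 45), then not (n > 46).


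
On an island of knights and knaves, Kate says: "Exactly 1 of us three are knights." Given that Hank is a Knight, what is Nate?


Kate claims exactly 1 knights among Kate, Hank, Nate.
Given: Hank is a Knight.

Case 1: Kate is a Knight (tells truth)
  Then exactly 1 of the three are knights.
  Counting Kate, Hank: 2 knight(s) so far. Need -1 more → impossible.
Case 2: Kate is a Knave (lies)
  Then the count is NOT 1.
  If Nate = Knave, count = 1 = 1 → claim would be true, contradicts lie.
  If Nate = Knight, count = 2 ≠ 1 → lie confirmed ✓

Nate is a Knight.

Knight


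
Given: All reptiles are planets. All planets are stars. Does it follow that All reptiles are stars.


Premise 1: All reptiles are planets.
Premise 2: All planets are stars.
Conclusion: All reptiles are stars.
Barbara syllogism (AAA-1): All A are B, All B are C → All A are C.
Middle term (planets) distributed in premise 2.

Valid


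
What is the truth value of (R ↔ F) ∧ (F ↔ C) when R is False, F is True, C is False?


R = False, F = True, C = False
Step 1: R ↔ F is true when R and F have the same value. Result: False
Step 2: F ↔ C is true when F and C have the same value. Result: False
Step 3: False ∧ False = False

False


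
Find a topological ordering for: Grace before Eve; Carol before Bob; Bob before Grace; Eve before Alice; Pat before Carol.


Constraints: Grace before Eve; Carol before Bob; Bob before Grace; Eve before Alice; Pat before Carol
Method: repeatedly schedule the remaining task that has no remaining task required before it.
  Step 1: remaining {Alice, Carol, Bob, Grace, Eve, Pat}; every task except Pat still has a predecessor pending → schedule Pat.
  Step 2: remaining {Alice, Carol, Bob, Grace, Eve}; every task except Carol still has a predecessor pending → schedule Carol.
  Step 3: remaining {Alice, Bob, Grace, Eve}; every task except Bob still has a predecessor pending → schedule Bob.
  Step 4: remaining {Alice, Grace, Eve}; every task except Grace still has a predecessor pending → schedule Grace.
  Step 5: remaining {Alice, Eve}; every task except Eve still has a predecessor pending → schedule Eve.
  Step 6: only Alice remains → schedule Alice.
Resulting order:

Pat → Carol → Bob → Grace → Eve → Alice


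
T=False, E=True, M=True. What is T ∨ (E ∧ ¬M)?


T = False, E = True, M = True
Expression: T ∨ (E ∧ ¬M)
Step 1: ¬M = NOT True = False
Step 2: E ∧ ¬M = True AND False = False
Step 3: T ∨ (False) = False OR False = False

False


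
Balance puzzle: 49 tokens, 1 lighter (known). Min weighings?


Each weighing has 3 outcomes (left heavy / balance / right heavy), so k weighings distinguish at most 3^k cases; splitting into three near-equal groups achieves this.
Need 3^k ≥ 49: 3^3 = 27 < 49 ≤ 3^4 = 81
k = ⌈log₃(49)⌉ = 4

4


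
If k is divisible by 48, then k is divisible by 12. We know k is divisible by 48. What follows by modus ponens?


Modus ponens: P → Q, P ⊢ Q
P: k is divisible by 48
Q: k is divisible by 12
We have P → Q and P is true.
By modus ponens, Q must be true.

k is divisible by 12


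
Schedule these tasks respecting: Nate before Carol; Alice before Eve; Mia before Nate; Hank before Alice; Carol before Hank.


Constraints: Nate before Carol; Alice before Eve; Mia before Nate; Hank before Alice; Carol before Hank
Method: repeatedly schedule the remaining task that has no remaining task required before it.
  Step 1: remaining {Carol, Mia, Nate, Hank, Eve, Alice}; every task except Mia still has a predecessor pending → schedule Mia.
  Step 2: remaining {Carol, Nate, Hank, Eve, Alice}; every task except Nate still has a predecessor pending → schedule Nate.
  Step 3: remaining {Carol, Hank, Eve, Alice}; every task except Carol still has a predecessor pending → schedule Carol.
  Step 4: remaining {Hank, Eve, Alice}; every task except Hank still has a predecessor pending → schedule Hank.
  Step 5: remaining {Eve, Alice}; every task except Alice still has a predecessor pending → schedule Alice.
  Step 6: only Eve remains → schedule Eve.
Resulting order:

Mia → Nate → Carol → Hank → Alice → Eve


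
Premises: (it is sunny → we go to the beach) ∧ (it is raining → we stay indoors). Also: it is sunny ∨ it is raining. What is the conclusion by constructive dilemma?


Constructive dilemma: (P → Q) ∧ (R → S), P ∨ R ⊢ Q ∨ S
Premise 1: it is sunny → we go to the beach
Premise 2: it is raining → we stay indoors
Premise 3: it is sunny ∨ it is raining
Case 1: Assuming it is sunny, then by Premise 1, we go to the beach.
Case 2: Assuming it is raining, then by Premise 2, we stay indoors.
Since one of it is sunny or it is raining must hold, we get we go to the beach or we stay indoors.

We go to the beach or we stay indoors.


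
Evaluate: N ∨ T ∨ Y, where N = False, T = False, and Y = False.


N = False, T = False, Y = False
Step 1: N ∨ T = False OR False = False
Step 2: False ∨ Y = False OR False = False
OR is true when at least one operand is true.

False


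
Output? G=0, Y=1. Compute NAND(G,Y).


G AND Y = 0
NOT(0) = 1

1


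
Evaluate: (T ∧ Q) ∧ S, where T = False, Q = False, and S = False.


T = False, Q = False, S = False
Step 1: T ∧ Q = False AND False = False
Step 2: False ∧ S = False AND False = False
AND is true only when ALL operands are true.

False


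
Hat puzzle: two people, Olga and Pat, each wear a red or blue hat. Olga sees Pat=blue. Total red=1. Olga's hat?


Total red = 1, Pat = blue
Red accounted for: 0
Remaining for Olga: 1
Olga's hat is red.

red


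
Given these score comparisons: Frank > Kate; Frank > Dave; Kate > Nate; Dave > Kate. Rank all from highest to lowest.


Constraints: Frank > Kate; Frank > Dave; Kate > Nate; Dave > Kate
Method: at each step, the next-highest is the one remaining person who never appears on the smaller side of a constraint between remaining people.
  Step 1: remaining {Frank, Kate, Nate, Dave}; on the smaller side: {Kate, Nate, Dave} → Frank is next (Frank > Kate; Frank > Dave).
  Step 2: remaining {Kate, Nate, Dave}; on the smaller side: {Kate, Nate} → Dave is next (Dave > Kate).
  Step 3: remaining {Kate, Nate}; on the smaller side: {Nate} → Kate is next (Kate > Nate).
  Step 4: only Nate remains → lowest.
Final ranking (highest to lowest):

Frank > Dave > Kate > Nate


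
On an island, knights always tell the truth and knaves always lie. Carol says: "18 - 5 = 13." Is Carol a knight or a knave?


Statement: "18 - 5 = 13."
Actual: 18 - 5 = 13
Claimed: 13
Statement is TRUE → Carol tells the truth → Knight

Knight


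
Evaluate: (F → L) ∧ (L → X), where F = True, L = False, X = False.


F = True, L = False, X = False
Step 1: F → L is false only when F=True and L=False. Result: False
Step 2: L → X is false only when L=True and X=False. Result: True
Step 3: False ∧ True = False

False


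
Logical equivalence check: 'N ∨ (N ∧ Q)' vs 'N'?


Expression 1: N ∨ (N ∧ Q)
Expression 2: N
Truth table (N Q | Expr1 Expr2):
  T T |   T     T
  T F |   T     T
  F T |   F     F
  F F |   F     F
All 4 rows agree, so the expressions are logically equivalent.

Yes


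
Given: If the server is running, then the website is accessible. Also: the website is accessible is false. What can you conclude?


Modus tollens: P → Q, ¬Q ⊢ ¬P
P: the server is running
Q: the website is accessible
We have P → Q and Q is false.
By modus tollens, P must be false.

It is not the case that the server is running


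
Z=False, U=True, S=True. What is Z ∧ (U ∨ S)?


Z = False, U = True, S = True
Expression: Z ∧ (U ∨ S)
Step 1: U ∨ S = True OR True = True
Step 2: Z ∧ (True) = False AND True = False

False


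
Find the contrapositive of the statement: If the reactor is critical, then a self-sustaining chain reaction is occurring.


Original: If the reactor is critical, then a self-sustaining chain reaction is occurring
Contrapositive: If ¬Q, then ¬P
Negate Q: not (a self-sustaining chain reaction is occurring)
Negate P: not (the reactor is critical)

If not (a self-sustaining chain reaction is occurring), then not (the reactor is critical).


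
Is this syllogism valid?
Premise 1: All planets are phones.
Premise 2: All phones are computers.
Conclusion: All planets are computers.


Premise 1: All planets are phones.
Premise 2: All phones are computers.
Conclusion: All planets are computers.
Barbara syllogism (AAA-1): All A are B, All B are C → All A are C.
Middle term (phones) distributed in premise 2.

Valid


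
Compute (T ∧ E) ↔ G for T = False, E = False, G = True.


T = False, E = False, G = True
Step 1: T ∧ E = False AND False = False
Step 2: (False) ↔ G: true when both sides have same truth value.
Result: False ↔ True = False

False


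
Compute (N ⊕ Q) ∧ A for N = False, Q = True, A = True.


N = False, Q = True, A = True
Step 1: N ⊕ Q = False XOR True = True
Step 2: True ∧ A = True AND True = True
XOR true when exactly one of N,Q is true; then AND with A.

True


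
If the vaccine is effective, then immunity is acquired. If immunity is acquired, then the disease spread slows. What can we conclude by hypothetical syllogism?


Hypothetical syllogism: P → Q, Q → R ⊢ P → R
Premise 1: the vaccine is effective → immunity is acquired
Premise 2: immunity is acquired → the disease spread slows
Chain the implications: the middle term (immunity is acquired) links the two.
Conclusion: If the vaccine is effective, then the disease spread slows.

If the vaccine is effective, then the disease spread slows.


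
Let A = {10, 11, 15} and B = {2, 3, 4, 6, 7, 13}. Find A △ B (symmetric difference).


A = {10, 11, 15}
B = {2, 3, 4, 6, 7, 13}
Operation: symmetric difference
In A only: [10, 11, 15], in B only: [2, 3, 4, 6, 7, 13]

{2, 3, 4, 6, 7, 10, 11, 13, 15}


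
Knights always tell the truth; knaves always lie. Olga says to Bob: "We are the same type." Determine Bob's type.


Olga says: "We are the same type."
Case 1: Olga is a Knight (truth-teller)
  Statement is true → they ARE the same → Bob is also a Knight
Case 2: Olga is a Knave (liar)
  Statement is false → they are NOT the same → Bob is a Knight
In both cases, Bob is a Knight.

Knight


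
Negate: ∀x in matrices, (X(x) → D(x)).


Original: ∀x (X(x) → D(x))
Rule: ¬∀→∃, ¬∃→∀, negate predicate.
Negation: ∃x (X(x) ∧ ¬D(x))

∃x (X(x) ∧ ¬D(x))


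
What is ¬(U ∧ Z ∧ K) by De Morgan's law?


De Morgan's law: ¬(P ∧ Q ∧ R) ≡ ¬P ∨ ¬Q ∨ ¬R
¬(U ∧ Z ∧ K) = ¬U ∨ ¬Z ∨ ¬K

¬U ∨ ¬Z ∨ ¬K


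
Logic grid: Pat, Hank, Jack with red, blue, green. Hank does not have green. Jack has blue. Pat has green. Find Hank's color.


From clues:
  Jack → blue
  Pat → green
By elimination, Hank gets the remaining.

red


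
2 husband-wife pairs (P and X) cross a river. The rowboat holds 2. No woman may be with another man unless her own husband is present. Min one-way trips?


Label couples P and X.
1. WP+WX → (far: WP,WX; near: HP,HX)
2. WP ←   (far: WX; near: HP,HX,WP)
3. HP+HX → (far: HP,HX,WX; near: WP)
4. HP ←   (far: HX,WX; near: HP,WP)  — HP returns, since WP is alone on near bank
5. HP+WP → (far: all four; near: empty)
Every state respects the constraint.
Minimum trips = 5

5


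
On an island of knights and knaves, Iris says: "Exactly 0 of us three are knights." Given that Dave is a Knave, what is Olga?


Iris claims exactly 0 knights among Iris, Dave, Olga.
Given: Dave is a Knave.

Case 1: Iris is a Knight (tells truth)
  Then exactly 0 of the three are knights.
  Counting Iris, Dave: 1 knight(s) so far. Need -1 more → impossible.
Case 2: Iris is a Knave (lies)
  Then the count is NOT 0.
  If Olga = Knave, count = 0 = 0 → claim would be true, contradicts lie.
  If Olga = Knight, count = 1 ≠ 0 → lie confirmed ✓

Olga is a Knight.

Knight


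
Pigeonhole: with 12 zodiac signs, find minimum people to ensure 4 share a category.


Pigeonhole: to guarantee k in one of n categories, need (k-1)×n + 1.
k = 4, n = 12
Minimum = (4-1) × 12 + 1 = 3 × 12 + 1

37


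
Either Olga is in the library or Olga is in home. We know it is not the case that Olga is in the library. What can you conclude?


Disjunctive syllogism: P ∨ Q, ¬P ⊢ Q
Disjunction: Olga is in the library ∨ Olga is in home
We know it is not the case that Olga is in the library.
By disjunctive syllogism, the other disjunct must be true.

Olga is in home


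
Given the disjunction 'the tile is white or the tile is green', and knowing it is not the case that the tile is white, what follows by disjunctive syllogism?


Disjunctive syllogism: P ∨ Q, ¬P ⊢ Q
Disjunction: the tile is white ∨ the tile is green
We know it is not the case that the tile is white.
By disjunctive syllogism, the other disjunct must be true.

The tile is green


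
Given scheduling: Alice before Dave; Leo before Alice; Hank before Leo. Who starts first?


Constraints: Alice before Dave; Leo before Alice; Hank before Leo
The first task can have nothing scheduled before it, so it must never appear on the right of a 'before'.
Tasks appearing after some 'before': Dave, Alice, Leo.
The only task not in that list is Hank → it is first.

Hank


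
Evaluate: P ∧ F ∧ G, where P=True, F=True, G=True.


P = True, F = True, G = True
Expression: P ∧ F ∧ G
Step 1: P ∧ F = True AND True = True
Step 2: (True) ∧ G = True AND True = True

True


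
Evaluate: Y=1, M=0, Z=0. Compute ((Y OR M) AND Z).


Y OR M = 1|0 = 1
1 AND 0 = 0

0


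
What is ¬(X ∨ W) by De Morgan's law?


De Morgan's law: ¬(P ∨ Q) ≡ ¬P ∧ ¬Q
¬(X ∨ W) = ¬X ∧ ¬W

¬X ∧ ¬W


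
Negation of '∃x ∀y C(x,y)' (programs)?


Original: ∃x ∀y C(x,y)
Rule: ¬∀→∃, ¬∃→∀, negate predicate.
Negation: ∀x ∃y ¬C(x,y)

∀x ∃y ¬C(x,y)


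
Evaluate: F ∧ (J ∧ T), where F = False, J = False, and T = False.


F = False, J = False, T = False
Step 1: J ∧ T = False AND False = False
Step 2: F ∧ False = False AND False = False
AND is true only when ALL operands are true.

False


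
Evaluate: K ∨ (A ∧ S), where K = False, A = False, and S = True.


K = False, A = False, S = True
Step 1: A ∧ S = False AND True = False
Step 2: K ∨ False = False OR False = False
AND evaluated first (higher precedence); then OR applied.

False


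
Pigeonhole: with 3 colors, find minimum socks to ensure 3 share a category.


Pigeonhole: to guarantee k in one of n categories, need (k-1)×n + 1.
k = 3, n = 3
Minimum = (3-1) × 3 + 1 = 2 × 3 + 1

7


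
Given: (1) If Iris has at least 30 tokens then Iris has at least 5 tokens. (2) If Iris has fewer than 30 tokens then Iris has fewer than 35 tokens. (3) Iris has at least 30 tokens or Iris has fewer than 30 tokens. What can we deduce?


Constructive dilemma: (P → Q) ∧ (R → S), P ∨ R ⊢ Q ∨ S
Premise 1: Iris has at least 30 tokens → Iris has at least 5 tokens
Premise 2: Iris has fewer than 30 tokens → Iris has fewer than 35 tokens
Premise 3: Iris has at least 30 tokens ∨ Iris has fewer than 30 tokens
Case 1: Assuming Iris has at least 30 tokens, then by Premise 1, Iris has at least 5 tokens.
Case 2: Assuming Iris has fewer than 30 tokens, then by Premise 2, Iris has fewer than 35 tokens.
Since one of Iris has at least 30 tokens or Iris has fewer than 30 tokens must hold, we get Iris has at least 5 tokens or Iris has fewer than 35 tokens.

Iris has at least 5 tokens or Iris has fewer than 35 tokens.


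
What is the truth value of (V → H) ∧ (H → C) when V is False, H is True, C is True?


V = False, H = True, C = True
Step 1: V → H is false only when V=True and H=False. Result: True
Step 2: H → C is false only when H=True and C=False. Result: True
Step 3: True ∧ True = True

True


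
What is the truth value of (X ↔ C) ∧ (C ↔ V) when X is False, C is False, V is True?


X = False, C = False, V = True
Step 1: X ↔ C is true when X and C have the same value. Result: True
Step 2: C ↔ V is true when C and V have the same value. Result: False
Step 3: True ∧ False = False

False


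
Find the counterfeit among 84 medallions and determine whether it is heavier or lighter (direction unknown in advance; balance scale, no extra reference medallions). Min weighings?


Let n = 84. 168 possibilities (n medallions × lighter/heavier); each weighing has 3 outcomes.
Bound for k weighings: say the first weighing puts j medallions on each pan. If it tips, the 2j weighed medallions remain suspects (each with a known direction) and k-1 weighings give 3^(k-1) outcomes; 3^(k-1) is odd, so 2j ≤ 3^(k-1) - 1. If it balances, the n - 2j unweighed medallions remain with direction unknown: 2(n - 2j) ≤ 3^(k-1) - 1 by the same parity argument. Adding, n ≤ (3^(k-1) - 1) + (3^(k-1) - 1)/2 = (3^k - 3)/2, and the classical three-group strategy achieves this (3 medallions in 2 weighings, 12 in 3, 39 in 4, 120 in 5).
So we need the smallest k with (3^k - 3)/2 ≥ 84.
k = 4: (3^4 - 3)/2 = 39 < 84 ✗
k = 5: (3^5 - 3)/2 = 120 ≥ 84 ✓

5


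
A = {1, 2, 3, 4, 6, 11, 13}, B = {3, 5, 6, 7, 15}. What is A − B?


A = {1, 2, 3, 4, 6, 11, 13}
B = {3, 5, 6, 7, 15}
Operation: difference A − B
In A but not B: 1, 2, 4, 11, 13

{1, 2, 4, 11, 13}


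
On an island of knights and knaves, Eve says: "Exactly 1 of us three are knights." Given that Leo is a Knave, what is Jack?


Eve claims exactly 1 knights among Eve, Leo, Jack.
Given: Leo is a Knave.

Case 1: Eve is a Knight (tells truth)
  Then exactly 1 of the three are knights.
  Counting Eve, Leo: 1 knight(s) so far. Need 0 more → Jack = Knave.
Case 2: Eve is a Knave (lies)
  Then the count is NOT 1.
  If Jack = Knight, count = 1 = 1 → claim would be true, contradicts lie.
  If Jack = Knave, count = 0 ≠ 1 → lie confirmed ✓

Jack is a Knave.

Knave


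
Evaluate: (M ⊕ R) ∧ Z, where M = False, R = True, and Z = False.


M = False, R = True, Z = False
Step 1: M ⊕ R = False XOR True = True
Step 2: True ∧ Z = True AND False = False
XOR true when exactly one of M,R is true; then AND with Z.

False


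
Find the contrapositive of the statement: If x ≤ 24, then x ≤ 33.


Original: If x ≤ 24, then x ≤ 33
Contrapositive: If ¬Q, then ¬P
Negate Q: not (x ≤ 33)
Negate P: not (x ≤ 24)

If not (x ≤ 33), then not (x ≤ 24).


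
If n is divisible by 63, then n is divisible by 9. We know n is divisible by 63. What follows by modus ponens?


Modus ponens: P → Q, P ⊢ Q
P: n is divisible by 63
Q: n is divisible by 9
We have P → Q and P is true.
By modus ponens, Q must be true.

n is divisible by 9


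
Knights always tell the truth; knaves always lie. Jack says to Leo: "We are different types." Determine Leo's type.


Jack says: "We are different types."
Case 1: Jack is a Knight (truth-teller)
  Statement is true → they ARE different → Leo is a Knave
Case 2: Jack is a Knave (liar)
  Statement is false → they are NOT different → Leo is a Knave
In both cases, Leo is a Knave.

Knave


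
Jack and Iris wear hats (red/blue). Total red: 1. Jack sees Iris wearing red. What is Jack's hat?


Total red = 1, Iris = red
Red accounted for: 1
Remaining for Jack: 0
Jack's hat is blue.

blue


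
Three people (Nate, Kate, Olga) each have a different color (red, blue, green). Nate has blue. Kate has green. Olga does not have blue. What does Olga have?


From clues:
  Nate → blue
  Kate → green
By elimination, Olga gets the remaining.

red


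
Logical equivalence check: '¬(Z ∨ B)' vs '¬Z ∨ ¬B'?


Expression 1: ¬(Z ∨ B)
Expression 2: ¬Z ∨ ¬B
Truth table (Z B | Expr1 Expr2):
  T T |   F     F
  T F |   F     T   ← differ
  F T |   F     T   ← differ
  F F |   T     T
Counterexample: Z=T, B=F gives Expr1 = F but Expr2 = T, so the expressions are NOT logically equivalent.

No


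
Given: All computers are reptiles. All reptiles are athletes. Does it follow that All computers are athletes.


Premise 1: All computers are reptiles.
Premise 2: All reptiles are athletes.
Conclusion: All computers are athletes.
Barbara syllogism (AAA-1): All A are B, All B are C → All A are C.
Middle term (reptiles) distributed in premise 2.

Valid


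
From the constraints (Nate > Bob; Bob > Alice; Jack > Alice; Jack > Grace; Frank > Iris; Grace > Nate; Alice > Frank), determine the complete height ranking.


Constraints: Nate > Bob; Bob > Alice; Jack > Alice; Jack > Grace; Frank > Iris; Grace > Nate; Alice > Frank
Method: at each step, the next-highest is the one remaining person who never appears on the smaller side of a constraint between remaining people.
  Step 1: remaining {Jack, Alice, Frank, Iris, Bob, Nate, Grace}; on the smaller side: {Alice, Frank, Iris, Bob, Nate, Grace} → Jack is next (Jack > Alice; Jack > Grace).
  Step 2: remaining {Alice, Frank, Iris, Bob, Nate, Grace}; on the smaller side: {Alice, Frank, Iris, Bob, Nate} → Grace is next (Grace > Nate).
  Step 3: remaining {Alice, Frank, Iris, Bob, Nate}; on the smaller side: {Alice, Frank, Iris, Bob} → Nate is next (Nate > Bob).
  Step 4: remaining {Alice, Frank, Iris, Bob}; on the smaller side: {Alice, Frank, Iris} → Bob is next (Bob > Alice).
  Step 5: remaining {Alice, Frank, Iris}; on the smaller side: {Frank, Iris} → Alice is next (Alice > Frank).
  Step 6: remaining {Frank, Iris}; on the smaller side: {Iris} → Frank is next (Frank > Iris).
  Step 7: only Iris remains → lowest.
Final ranking (highest to lowest):

Jack > Grace > Nate > Bob > Alice > Frank > Iris


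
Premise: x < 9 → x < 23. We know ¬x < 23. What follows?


Modus tollens: P → Q, ¬Q ⊢ ¬P
P: x < 9
Q: x < 23
We have P → Q and Q is false.
By modus tollens, P must be false.

It is not the case that x < 9


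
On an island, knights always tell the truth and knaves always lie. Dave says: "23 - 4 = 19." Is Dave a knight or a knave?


Statement: "23 - 4 = 19."
Actual: 23 - 4 = 19
Claimed: 19
Statement is TRUE → Dave tells the truth → Knight

Knight


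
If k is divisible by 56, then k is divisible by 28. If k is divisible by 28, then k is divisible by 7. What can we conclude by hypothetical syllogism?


Hypothetical syllogism: P → Q, Q → R ⊢ P → R
Premise 1: k is divisible by 56 → k is divisible by 28
Premise 2: k is divisible by 28 → k is divisible by 7
Chain the implications: the middle term (k is divisible by 28) links the two.
Conclusion: If k is divisible by 56, then k is divisible by 7.

If k is divisible by 56, then k is divisible by 7.


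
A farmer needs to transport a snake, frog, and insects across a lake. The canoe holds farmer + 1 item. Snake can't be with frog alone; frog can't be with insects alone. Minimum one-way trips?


1. farmer+frog → 2. farmer ← 3. farmer+snake → 4. farmer+frog ← 5. farmer+insects → 6. farmer ← 7. farmer+frog →
Minimum trips = 7

7


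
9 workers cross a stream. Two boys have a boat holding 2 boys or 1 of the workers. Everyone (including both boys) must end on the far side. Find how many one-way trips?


Per crossing of one of the workers: boys→, one←, one of the workers→, one← = 4 trips
9 × 4 = 36, + 1 final boys→ = 37
Minimum trips = 37

37


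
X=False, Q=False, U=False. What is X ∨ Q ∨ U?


X = False, Q = False, U = False
Expression: X ∨ Q ∨ U
Step 1: X ∨ Q = False OR False = False
Step 2: (False) ∨ U = False OR False = False

False


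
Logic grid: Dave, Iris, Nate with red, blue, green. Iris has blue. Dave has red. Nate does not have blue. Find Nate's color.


From clues:
  Dave → red
  Iris → blue
By elimination, Nate gets the remaining.

green


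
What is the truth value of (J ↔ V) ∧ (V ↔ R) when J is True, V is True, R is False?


J = True, V = True, R = False
Step 1: J ↔ V is true when J and V have the same value. Result: True
Step 2: V ↔ R is true when V and R have the same value. Result: False
Step 3: True ∧ False = False

False


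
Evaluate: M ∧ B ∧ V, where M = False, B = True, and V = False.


M = False, B = True, V = False
Step 1: M ∧ B = False AND True = False
Step 2: (False) ∧ V = (False) AND False = False
AND is true only when ALL operands are true.

False


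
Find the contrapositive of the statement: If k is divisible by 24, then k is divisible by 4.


Original: If k is divisible by 24, then k is divisible by 4
Contrapositive: If ¬Q, then ¬P
Negate Q: not (k is divisible by 4)
Negate P: not (k is divisible by 24)

If not (k is divisible by 4), then not (k is divisible by 24).


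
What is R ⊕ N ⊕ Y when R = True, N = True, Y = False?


R = True, N = True, Y = False
Step 1: R ⊕ N = True XOR True = False
Step 2: False ⊕ Y = False XOR False = False
XOR is true when an odd number of operands are true.

False


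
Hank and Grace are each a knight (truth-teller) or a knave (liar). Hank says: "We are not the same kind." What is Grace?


Hank says: "We are not the same kind."
Case 1: Hank is a Knight (truth-teller)
  Statement is true → they ARE different → Grace is a Knave
Case 2: Hank is a Knave (liar)
  Statement is false → they are NOT different → Grace is a Knave
In both cases, Grace is a Knave.

Knave


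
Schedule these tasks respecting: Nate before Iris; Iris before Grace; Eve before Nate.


Constraints: Nate before Iris; Iris before Grace; Eve before Nate
Method: repeatedly schedule the remaining task that has no remaining task required before it.
  Step 1: remaining {Nate, Eve, Iris, Grace}; every task except Eve still has a predecessor pending → schedule Eve.
  Step 2: remaining {Nate, Iris, Grace}; every task except Nate still has a predecessor pending → schedule Nate.
  Step 3: remaining {Iris, Grace}; every task except Iris still has a predecessor pending → schedule Iris.
  Step 4: only Grace remains → schedule Grace.
Resulting order:

Eve → Nate → Iris → Grace


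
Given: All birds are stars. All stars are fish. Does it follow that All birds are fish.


Premise 1: All birds are stars.
Premise 2: All stars are fish.
Conclusion: All birds are fish.
Barbara syllogism (AAA-1): All A are B, All B are C → All A are C.
Middle term (stars) distributed in premise 2.

Valid


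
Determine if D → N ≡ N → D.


Expression 1: D → N
Expression 2: N → D
Truth table (D N | Expr1 Expr2):
  T T |   T     T
  T F |   F     T   ← differ
  F T |   T     F   ← differ
  F F |   T     T
Counterexample: D=T, N=F gives Expr1 = F but Expr2 = T, so the expressions are NOT logically equivalent.

No


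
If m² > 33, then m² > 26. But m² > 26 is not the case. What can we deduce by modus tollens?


Modus tollens: P → Q, ¬Q ⊢ ¬P
P: m² > 33
Q: m² > 26
We have P → Q and Q is false.
By modus tollens, P must be false.

It is not the case that m² > 33


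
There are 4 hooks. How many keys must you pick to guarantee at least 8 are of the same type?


Pigeonhole: to guarantee k in one of n categories, need (k-1)×n + 1.
k = 8, n = 4
Minimum = (8-1) × 4 + 1 = 7 × 4 + 1

29


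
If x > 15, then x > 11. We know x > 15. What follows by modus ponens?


Modus ponens: P → Q, P ⊢ Q
P: x > 15
Q: x > 11
We have P → Q and P is true.
By modus ponens, Q must be true.

x > 11


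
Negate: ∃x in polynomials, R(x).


Original: ∃x R(x)
Rule: ¬∀→∃, ¬∃→∀, negate predicate.
Negation: ∀x ¬R(x)

∀x ¬R(x)


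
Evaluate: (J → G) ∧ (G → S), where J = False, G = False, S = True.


J = False, G = False, S = True
Step 1: J → G is false only when J=True and G=False. Result: True
Step 2: G → S is false only when G=True and S=False. Result: True
Step 3: True ∧ True = True

True


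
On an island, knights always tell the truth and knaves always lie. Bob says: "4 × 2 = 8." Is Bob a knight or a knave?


Statement: "4 × 2 = 8."
Actual: 4 × 2 = 8
Claimed: 8
Statement is TRUE → Bob tells the truth → Knight

Knight


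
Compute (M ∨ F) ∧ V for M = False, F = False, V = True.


M = False, F = False, V = True
Step 1: M ∨ F = False OR False = False
Step 2: False ∧ V = False AND True = False
OR is true when at least one operand is true; AND requires both.

False


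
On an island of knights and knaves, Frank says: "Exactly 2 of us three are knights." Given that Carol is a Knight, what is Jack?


Frank claims exactly 2 knights among Frank, Carol, Jack.
Given: Carol is a Knight.

Case 1: Frank is a Knight (tells truth)
  Then exactly 2 of the three are knights.
  Counting Frank, Carol: 2 knight(s) so far. Need 0 more → Jack = Knave.
Case 2: Frank is a Knave (lies)
  Then the count is NOT 2.
  If Jack = Knight, count = 2 = 2 → claim would be true, contradicts lie.
  If Jack = Knave, count = 1 ≠ 2 → lie confirmed ✓

Jack is a Knave.

Knave


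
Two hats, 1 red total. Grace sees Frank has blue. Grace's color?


Total red = 1, Frank = blue
Red accounted for: 0
Remaining for Grace: 1
Grace's hat is red.

red


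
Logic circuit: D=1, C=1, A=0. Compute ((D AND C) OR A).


D AND C = 1&1 = 1
1 OR 0 = 1

1


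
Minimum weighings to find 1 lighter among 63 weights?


Each weighing has 3 outcomes (left heavy / balance / right heavy), so k weighings distinguish at most 3^k cases; splitting into three near-equal groups achieves this.
Need 3^k ≥ 63: 3^3 = 27 < 63 ≤ 3^4 = 81
k = ⌈log₃(63)⌉ = 4

4


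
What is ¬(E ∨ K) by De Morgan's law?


De Morgan's law: ¬(P ∨ Q) ≡ ¬P ∧ ¬Q
¬(E ∨ K) = ¬E ∧ ¬K

¬E ∧ ¬K


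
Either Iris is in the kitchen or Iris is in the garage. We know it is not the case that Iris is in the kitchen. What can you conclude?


Disjunctive syllogism: P ∨ Q, ¬P ⊢ Q
Disjunction: Iris is in the kitchen ∨ Iris is in the garage
We know it is not the case that Iris is in the kitchen.
By disjunctive syllogism, the other disjunct must be true.

Iris is in the garage


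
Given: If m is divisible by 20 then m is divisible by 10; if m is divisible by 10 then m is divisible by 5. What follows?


Hypothetical syllogism: P → Q, Q → R ⊢ P → R
Premise 1: m is divisible by 20 → m is divisible by 10
Premise 2: m is divisible by 10 → m is divisible by 5
Chain the implications: the middle term (m is divisible by 10) links the two.
Conclusion: If m is divisible by 20, then m is divisible by 5.

If m is divisible by 20, then m is divisible by 5.


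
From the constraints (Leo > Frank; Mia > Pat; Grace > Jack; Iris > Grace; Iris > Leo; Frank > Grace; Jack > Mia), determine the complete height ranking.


Constraints: Leo > Frank; Mia > Pat; Grace > Jack; Iris > Grace; Iris > Leo; Frank > Grace; Jack > Mia
Method: at each step, the next-highest is the one remaining person who never appears on the smaller side of a constraint between remaining people.
  Step 1: remaining {Frank, Grace, Iris, Leo, Jack, Pat, Mia}; on the smaller side: {Frank, Grace, Leo, Jack, Pat, Mia} → Iris is next (Iris > Grace; Iris > Leo).
  Step 2: remaining {Frank, Grace, Leo, Jack, Pat, Mia}; on the smaller side: {Frank, Grace, Jack, Pat, Mia} → Leo is next (Leo > Frank).
  Step 3: remaining {Frank, Grace, Jack, Pat, Mia}; on the smaller side: {Grace, Jack, Pat, Mia} → Frank is next (Frank > Grace).
  Step 4: remaining {Grace, Jack, Pat, Mia}; on the smaller side: {Jack, Pat, Mia} → Grace is next (Grace > Jack).
  Step 5: remaining {Jack, Pat, Mia}; on the smaller side: {Pat, Mia} → Jack is next (Jack > Mia).
  Step 6: remaining {Pat, Mia}; on the smaller side: {Pat} → Mia is next (Mia > Pat).
  Step 7: only Pat remains → lowest.
Final ranking (highest to lowest):

Iris > Leo > Frank > Grace > Jack > Mia > Pat


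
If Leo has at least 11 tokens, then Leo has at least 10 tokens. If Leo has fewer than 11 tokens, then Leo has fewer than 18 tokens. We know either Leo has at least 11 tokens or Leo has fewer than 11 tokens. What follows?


Constructive dilemma: (P → Q) ∧ (R → S), P ∨ R ⊢ Q ∨ S
Premise 1: Leo has at least 11 tokens → Leo has at least 10 tokens
Premise 2: Leo has fewer than 11 tokens → Leo has fewer than 18 tokens
Premise 3: Leo has at least 11 tokens ∨ Leo has fewer than 11 tokens
Case 1: Assuming Leo has at least 11 tokens, then by Premise 1, Leo has at least 10 tokens.
Case 2: Assuming Leo has fewer than 11 tokens, then by Premise 2, Leo has fewer than 18 tokens.
Since one of Leo has at least 11 tokens or Leo has fewer than 11 tokens must hold, we get Leo has at least 10 tokens or Leo has fewer than 18 tokens.

Leo has at least 10 tokens or Leo has fewer than 18 tokens.


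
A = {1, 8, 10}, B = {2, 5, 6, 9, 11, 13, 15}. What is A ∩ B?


A = {1, 8, 10}
B = {2, 5, 6, 9, 11, 13, 15}
Operation: intersection
Elements in both: none

∅


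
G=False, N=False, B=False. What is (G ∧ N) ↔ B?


G = False, N = False, B = False
Expression: (G ∧ N) ↔ B
Step 1: G ∧ N = False AND False = False
Step 2: (False) ↔ B = (False iff False) = True

True


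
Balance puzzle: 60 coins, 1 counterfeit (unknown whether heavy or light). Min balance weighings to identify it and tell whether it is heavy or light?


Let n = 60. 120 possibilities (n coins × lighter/heavier); each weighing has 3 outcomes.
Bound for k weighings: say the first weighing puts j coins on each pan. If it tips, the 2j weighed coins remain suspects (each with a known direction) and k-1 weighings give 3^(k-1) outcomes; 3^(k-1) is odd, so 2j ≤ 3^(k-1) - 1. If it balances, the n - 2j unweighed coins remain with direction unknown: 2(n - 2j) ≤ 3^(k-1) - 1 by the same parity argument. Adding, n ≤ (3^(k-1) - 1) + (3^(k-1) - 1)/2 = (3^k - 3)/2, and the classical three-group strategy achieves this (3 coins in 2 weighings, 12 in 3, 39 in 4, 120 in 5).
So we need the smallest k with (3^k - 3)/2 ≥ 60.
k = 4: (3^4 - 3)/2 = 39 < 60 ✗
k = 5: (3^5 - 3)/2 = 120 ≥ 60 ✓

5
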